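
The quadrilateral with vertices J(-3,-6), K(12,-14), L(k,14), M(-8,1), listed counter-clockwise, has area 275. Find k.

Write out the shoelace sum; only the two edges meeting at L involve k:
2·Area = [(12·14 − k·(-14)) + (k·1 − (-8)·14)] + 165
       = 15·k + 445 = 550
⇒ k = 7.

7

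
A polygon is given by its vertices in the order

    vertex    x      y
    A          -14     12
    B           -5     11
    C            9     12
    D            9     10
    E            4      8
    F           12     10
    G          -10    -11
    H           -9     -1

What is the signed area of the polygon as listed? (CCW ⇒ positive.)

Cross-terms: -94, -159, -18, 32, -56, -32, -89, -122  ⇒  Σ = -538
Signed area = Σ/2 = -269 (negative ⇒ clockwise traversal).

-269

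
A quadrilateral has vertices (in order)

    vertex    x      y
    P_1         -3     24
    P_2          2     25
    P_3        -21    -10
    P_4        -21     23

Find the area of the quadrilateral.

Apply Gauss's area formula: 2A = Σ (x_i·y_{i+1} − x_{i+1}·y_i), indices taken mod 4.
Cross-terms: -123, 505, -693, -435  ⇒  Σ = -746
Area = |Σ|/2 = 373.

373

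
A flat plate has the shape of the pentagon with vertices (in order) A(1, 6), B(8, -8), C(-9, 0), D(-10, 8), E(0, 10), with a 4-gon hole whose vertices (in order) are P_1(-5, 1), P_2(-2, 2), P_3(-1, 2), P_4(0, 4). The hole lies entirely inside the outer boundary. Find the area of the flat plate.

Outer boundary:
Σ = (-56) + (-72) + (-72) + (-100) + (-10) = -310
Area = |Σ|/2 = 155.
Hole:
Σ = (-8) + (-2) + (-4) + (20) = 6
Area = |Σ|/2 = 3.
Net area = 155 − 3 = 152.

152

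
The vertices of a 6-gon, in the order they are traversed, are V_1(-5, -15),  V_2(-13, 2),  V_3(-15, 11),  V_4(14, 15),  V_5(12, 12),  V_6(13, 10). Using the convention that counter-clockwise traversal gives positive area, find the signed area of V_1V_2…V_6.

Apply Gauss's area formula: 2A = Σ (x_i·y_{i+1} − x_{i+1}·y_i), indices taken mod 6.
Σ = (-205) + (-113) + (-379) + (-12) + (-36) + (-145) = -890
Signed area = Σ/2 = -445 (negative ⇒ clockwise traversal).

-445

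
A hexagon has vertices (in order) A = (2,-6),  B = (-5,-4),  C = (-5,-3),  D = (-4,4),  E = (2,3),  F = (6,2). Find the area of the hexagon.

74.5

Apply the shoelace (surveyor's) formula: 2A = Σ (x_i·y_{i+1} − x_{i+1}·y_i), indices taken mod 6.
Σ = (-38) + (-5) + (-32) + (-20) + (-14) + (-40) = -149
Area = |Σ|/2 = 74.5.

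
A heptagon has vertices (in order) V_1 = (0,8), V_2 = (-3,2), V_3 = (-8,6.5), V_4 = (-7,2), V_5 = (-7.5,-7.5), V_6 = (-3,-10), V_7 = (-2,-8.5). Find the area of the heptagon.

Apply the surveyor's formula: 2A = Σ (x_i·y_{i+1} − x_{i+1}·y_i), indices taken mod 7.
Σ = (24) + (-3.5) + (29.5) + (67.5) + (52.5) + (5.5) + (-16) = 159.5
Area = |Σ|/2 = 79.75.

79.75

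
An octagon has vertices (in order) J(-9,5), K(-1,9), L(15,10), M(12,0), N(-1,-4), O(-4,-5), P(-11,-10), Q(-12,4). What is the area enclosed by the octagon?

Apply the shoelace (surveyor's) formula: 2A = Σ (x_i·y_{i+1} − x_{i+1}·y_i), indices taken mod 8.
Cross-terms: -76, -145, -120, -48, -11, -15, -164, -24  ⇒  Σ = -603
Area = |Σ|/2 = 301.5.

301.5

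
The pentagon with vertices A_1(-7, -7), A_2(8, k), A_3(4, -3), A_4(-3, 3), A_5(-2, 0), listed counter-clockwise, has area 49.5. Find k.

-4

The doubled signed area Σ (x_i y_{i+1} − x_{i+1} y_i) is linear in k.
With k=0 it equals 55; the coefficient of k is -11 (from the two edges through A_2).
So -11·k + 55 = 2·49.5 = 99 ⇒ k = -4.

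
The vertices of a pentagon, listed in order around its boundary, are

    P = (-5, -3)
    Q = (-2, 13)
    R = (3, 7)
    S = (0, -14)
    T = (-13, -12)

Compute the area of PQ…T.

184.5

Apply the surveyor's formula: 2A = Σ (x_i·y_{i+1} − x_{i+1}·y_i), indices taken mod 5.
Cross-terms: -71, -53, -42, -182, -21  ⇒  Σ = -369
Area = |Σ|/2 = 184.5.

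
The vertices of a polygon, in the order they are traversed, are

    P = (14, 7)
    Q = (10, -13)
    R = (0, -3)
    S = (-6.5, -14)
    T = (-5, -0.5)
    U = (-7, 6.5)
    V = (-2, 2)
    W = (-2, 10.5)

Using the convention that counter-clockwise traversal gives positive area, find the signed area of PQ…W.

Apply the shoelace (surveyor's) formula: 2A = Σ (x_i·y_{i+1} − x_{i+1}·y_i), indices taken mod 8.
Σ = (-252) + (-30) + (-19.5) + (-66.75) + (-36) + (-1) + (-17) + (-161) = -583.25
Signed area = Σ/2 = -291.625 (negative ⇒ clockwise traversal).

-291.625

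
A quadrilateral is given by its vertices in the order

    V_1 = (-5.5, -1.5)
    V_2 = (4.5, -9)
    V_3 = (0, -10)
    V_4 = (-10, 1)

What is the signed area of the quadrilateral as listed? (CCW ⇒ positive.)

-34.125

Apply the shoelace (surveyor's) formula: 2A = Σ (x_i·y_{i+1} − x_{i+1}·y_i), indices taken mod 4.
Σ = (56.25) + (-45) + (-100) + (20.5) = -68.25
Signed area = Σ/2 = -34.125 (negative ⇒ clockwise traversal).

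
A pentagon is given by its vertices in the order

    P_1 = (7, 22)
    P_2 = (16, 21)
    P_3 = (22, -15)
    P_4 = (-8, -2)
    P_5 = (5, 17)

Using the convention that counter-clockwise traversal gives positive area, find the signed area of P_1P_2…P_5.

-603

Apply Gauss's area formula: 2A = Σ (x_i·y_{i+1} − x_{i+1}·y_i), indices taken mod 5.
Σ = (-205) + (-702) + (-164) + (-126) + (-9) = -1206
Signed area = Σ/2 = -603 (negative ⇒ clockwise traversal).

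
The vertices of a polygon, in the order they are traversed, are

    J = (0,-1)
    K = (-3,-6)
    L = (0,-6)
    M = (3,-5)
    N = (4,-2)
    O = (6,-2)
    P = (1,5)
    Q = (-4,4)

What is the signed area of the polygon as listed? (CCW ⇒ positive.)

55.5

Σ = (-3) + (18) + (18) + (14) + (4) + (32) + (24) + (4) = 111
Signed area = Σ/2 = 55.5 (positive ⇒ counter-clockwise traversal).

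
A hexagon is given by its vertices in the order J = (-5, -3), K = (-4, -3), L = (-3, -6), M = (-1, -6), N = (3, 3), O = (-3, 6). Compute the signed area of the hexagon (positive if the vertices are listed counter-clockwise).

55.5

Σ = (3) + (15) + (12) + (15) + (27) + (39) = 111
Signed area = Σ/2 = 55.5 (positive ⇒ counter-clockwise traversal).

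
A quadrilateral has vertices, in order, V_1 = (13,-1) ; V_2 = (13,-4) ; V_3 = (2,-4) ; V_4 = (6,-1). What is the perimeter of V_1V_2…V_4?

|V_1V_2| = √((0)² + (-3)²) = √9 = 3
|V_2V_3| = √((-11)² + (0)²) = √121 = 11
|V_3V_4| = √((4)² + (3)²) = √25 = 5
|V_4V_1| = √((7)² + (0)²) = √49 = 7
Perimeter = 3 + 11 + 5 + 7 = 26.

26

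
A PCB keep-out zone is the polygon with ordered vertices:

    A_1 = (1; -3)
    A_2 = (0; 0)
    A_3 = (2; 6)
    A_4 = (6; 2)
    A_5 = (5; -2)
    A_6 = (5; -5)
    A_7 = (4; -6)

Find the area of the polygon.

42.5

Apply Gauss's area formula: 2A = Σ (x_i·y_{i+1} − x_{i+1}·y_i), indices taken mod 7.
Σ = (0) + (0) + (-32) + (-22) + (-15) + (-10) + (-6) = -85
Area = |Σ|/2 = 42.5.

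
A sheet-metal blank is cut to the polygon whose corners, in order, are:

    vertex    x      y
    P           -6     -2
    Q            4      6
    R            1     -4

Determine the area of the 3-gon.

38

Σ = (-28) + (-22) + (-26) = -76
Area = |Σ|/2 = 38.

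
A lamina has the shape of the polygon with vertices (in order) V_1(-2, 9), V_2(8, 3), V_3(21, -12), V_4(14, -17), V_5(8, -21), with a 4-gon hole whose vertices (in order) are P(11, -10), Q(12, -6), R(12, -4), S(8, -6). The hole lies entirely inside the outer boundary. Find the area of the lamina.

Outer boundary:
Apply the surveyor's formula: 2A = Σ (x_i·y_{i+1} − x_{i+1}·y_i), indices taken mod 5.
Σ = (-78) + (-159) + (-189) + (-158) + (30) = -554
Area = |Σ|/2 = 277.
Hole:
Cross-terms: 54, 24, -40, -14  ⇒  Σ = 24
Area = |Σ|/2 = 12.
Net area = 277 − 12 = 265.

265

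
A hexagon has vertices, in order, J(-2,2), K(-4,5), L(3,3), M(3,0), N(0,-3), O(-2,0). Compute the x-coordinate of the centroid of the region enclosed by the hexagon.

Apply the surveyor's formula. First the cross-terms c_i = x_i·y_{i+1} − x_{i+1}·y_i:
  -2, -27, -9, -9, -6, -4  ⇒  2A = -57, A = -28.5.
Then Σ (x_i + x_{i+1})·c_i = -14, so x̄ = -14 / (6·(-28.5)) = 14/171.

14/171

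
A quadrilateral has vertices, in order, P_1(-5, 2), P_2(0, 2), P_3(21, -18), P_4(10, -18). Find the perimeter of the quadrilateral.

|P_1P_2| = √((5)² + (0)²) = √25 = 5
|P_2P_3| = √((21)² + (-20)²) = √841 = 29
|P_3P_4| = √((-11)² + (0)²) = √121 = 11
|P_4P_1| = √((-15)² + (20)²) = √625 = 25
Perimeter = 5 + 29 + 11 + 25 = 70.

70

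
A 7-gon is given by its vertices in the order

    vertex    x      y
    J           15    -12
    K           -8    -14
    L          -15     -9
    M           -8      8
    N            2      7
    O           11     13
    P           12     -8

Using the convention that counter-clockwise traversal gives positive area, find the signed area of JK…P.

-513.5

Apply Gauss's area formula: 2A = Σ (x_i·y_{i+1} − x_{i+1}·y_i), indices taken mod 7.
Cross-terms: -306, -138, -192, -72, -51, -244, -24  ⇒  Σ = -1027
Signed area = Σ/2 = -513.5 (negative ⇒ clockwise traversal).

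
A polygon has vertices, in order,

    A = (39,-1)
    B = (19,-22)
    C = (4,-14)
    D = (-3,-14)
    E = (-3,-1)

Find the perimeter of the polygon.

108

|AB| = √((-20)² + (-21)²) = √841 = 29
|BC| = √((-15)² + (8)²) = √289 = 17
|CD| = √((-7)² + (0)²) = √49 = 7
|DE| = √((0)² + (13)²) = √169 = 13
|EA| = √((42)² + (0)²) = √1764 = 42
Perimeter = 29 + 17 + 7 + 13 + 42 = 108.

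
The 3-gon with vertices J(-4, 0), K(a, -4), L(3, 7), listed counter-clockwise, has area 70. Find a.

Write out the shoelace sum; only the two edges meeting at K involve a:
2·Area = [((-4)·(-4) − a·0) + (a·7 − 3·(-4))] + 28
       = 7·a + 56 = 140
⇒ a = 12.

12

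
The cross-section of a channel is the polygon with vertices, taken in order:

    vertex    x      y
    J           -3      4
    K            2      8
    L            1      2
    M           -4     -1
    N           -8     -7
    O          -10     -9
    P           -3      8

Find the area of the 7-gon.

Cross-terms: -32, -4, 7, 20, 2, -107, 12  ⇒  Σ = -102
Area = |Σ|/2 = 51.

51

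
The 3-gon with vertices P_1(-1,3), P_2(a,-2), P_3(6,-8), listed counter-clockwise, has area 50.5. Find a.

-7

The doubled signed area Σ (x_i y_{i+1} − x_{i+1} y_i) is linear in a.
With a=0 it equals 24; the coefficient of a is -11 (from the two edges through P_2).
So -11·a + 24 = 2·50.5 = 101 ⇒ a = -7.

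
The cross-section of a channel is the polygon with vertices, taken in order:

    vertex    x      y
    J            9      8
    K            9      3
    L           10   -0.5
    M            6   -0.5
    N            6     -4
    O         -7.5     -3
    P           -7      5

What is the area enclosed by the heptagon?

Apply the shoelace (surveyor's) formula: 2A = Σ (x_i·y_{i+1} − x_{i+1}·y_i), indices taken mod 7.
Cross-terms: -45, -34.5, -2, -21, -48, -58.5, -101  ⇒  Σ = -310
Area = |Σ|/2 = 155.

155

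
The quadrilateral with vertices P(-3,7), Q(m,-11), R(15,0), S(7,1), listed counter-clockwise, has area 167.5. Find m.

The doubled signed area Σ (x_i y_{i+1} − x_{i+1} y_i) is linear in m.
With m=0 it equals 265; the coefficient of m is -7 (from the two edges through Q).
So -7·m + 265 = 2·167.5 = 335 ⇒ m = -10.

-10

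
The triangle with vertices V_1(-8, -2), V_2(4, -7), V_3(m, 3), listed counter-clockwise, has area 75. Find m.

Write out the shoelace sum; only the two edges meeting at V_3 involve m:
2·Area = [(4·3 − m·(-7)) + (m·(-2) − (-8)·3)] + 64
       = 5·m + 100 = 150
⇒ m = 10.

10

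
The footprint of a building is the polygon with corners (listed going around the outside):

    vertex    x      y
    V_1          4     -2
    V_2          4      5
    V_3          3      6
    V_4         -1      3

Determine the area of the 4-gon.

21

Apply Gauss's area formula: 2A = Σ (x_i·y_{i+1} − x_{i+1}·y_i), indices taken mod 4.
Cross-terms: 28, 9, 15, -10  ⇒  Σ = 42
Area = |Σ|/2 = 21.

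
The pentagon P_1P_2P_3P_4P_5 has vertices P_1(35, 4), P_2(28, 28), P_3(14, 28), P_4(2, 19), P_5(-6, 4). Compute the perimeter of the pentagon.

112

|P_1P_2| = √((-7)² + (24)²) = √625 = 25
|P_2P_3| = √((-14)² + (0)²) = √196 = 14
|P_3P_4| = √((-12)² + (-9)²) = √225 = 15
|P_4P_5| = √((-8)² + (-15)²) = √289 = 17
|P_5P_1| = √((41)² + (0)²) = √1681 = 41
Perimeter = 25 + 14 + 15 + 17 + 41 = 112.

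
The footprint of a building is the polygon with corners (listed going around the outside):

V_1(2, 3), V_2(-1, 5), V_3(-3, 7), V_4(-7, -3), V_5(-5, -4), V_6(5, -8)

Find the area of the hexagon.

91.5

Apply Gauss's area formula: 2A = Σ (x_i·y_{i+1} − x_{i+1}·y_i), indices taken mod 6.
Σ = (13) + (8) + (58) + (13) + (60) + (31) = 183
Area = |Σ|/2 = 91.5.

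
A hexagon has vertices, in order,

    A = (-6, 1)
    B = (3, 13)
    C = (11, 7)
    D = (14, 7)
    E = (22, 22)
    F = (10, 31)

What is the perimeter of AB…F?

94

|AB| = √((9)² + (12)²) = √225 = 15
|BC| = √((8)² + (-6)²) = √100 = 10
|CD| = √((3)² + (0)²) = √9 = 3
|DE| = √((8)² + (15)²) = √289 = 17
|EF| = √((-12)² + (9)²) = √225 = 15
|FA| = √((-16)² + (-30)²) = √1156 = 34
Perimeter = 15 + 10 + 3 + 17 + 15 + 34 = 94.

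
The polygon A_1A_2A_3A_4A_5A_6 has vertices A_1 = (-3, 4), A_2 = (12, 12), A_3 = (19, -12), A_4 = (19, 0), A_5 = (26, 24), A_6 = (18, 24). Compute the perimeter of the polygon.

|A_1A_2| = √((15)² + (8)²) = √289 = 17
|A_2A_3| = √((7)² + (-24)²) = √625 = 25
|A_3A_4| = √((0)² + (12)²) = √144 = 12
|A_4A_5| = √((7)² + (24)²) = √625 = 25
|A_5A_6| = √((-8)² + (0)²) = √64 = 8
|A_6A_1| = √((-21)² + (-20)²) = √841 = 29
Perimeter = 17 + 25 + 12 + 25 + 8 + 29 = 116.

116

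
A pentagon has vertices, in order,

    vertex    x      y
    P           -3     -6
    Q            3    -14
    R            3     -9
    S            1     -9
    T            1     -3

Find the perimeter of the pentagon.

|PQ| = √((6)² + (-8)²) = √100 = 10
|QR| = √((0)² + (5)²) = √25 = 5
|RS| = √((-2)² + (0)²) = √4 = 2
|ST| = √((0)² + (6)²) = √36 = 6
|TP| = √((-4)² + (-3)²) = √25 = 5
Perimeter = 10 + 5 + 2 + 6 + 5 = 28.

28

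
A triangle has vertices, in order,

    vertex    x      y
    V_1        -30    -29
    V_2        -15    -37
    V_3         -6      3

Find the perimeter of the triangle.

|V_1V_2| = √((15)² + (-8)²) = √289 = 17
|V_2V_3| = √((9)² + (40)²) = √1681 = 41
|V_3V_1| = √((-24)² + (-32)²) = √1600 = 40
Perimeter = 17 + 41 + 40 = 98.

98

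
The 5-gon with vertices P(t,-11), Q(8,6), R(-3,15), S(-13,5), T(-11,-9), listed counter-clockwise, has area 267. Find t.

The doubled signed area Σ (x_i y_{i+1} − x_{i+1} y_i) is linear in t.
With t=0 it equals 699; the coefficient of t is 15 (from the two edges through P).
So 15·t + 699 = 2·267 = 534 ⇒ t = -11.

-11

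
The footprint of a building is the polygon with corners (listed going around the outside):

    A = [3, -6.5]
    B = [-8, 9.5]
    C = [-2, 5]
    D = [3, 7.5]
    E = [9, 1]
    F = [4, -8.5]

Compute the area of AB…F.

110

Apply the shoelace (surveyor's) formula: 2A = Σ (x_i·y_{i+1} − x_{i+1}·y_i), indices taken mod 6.
Σ = (-23.5) + (-21) + (-30) + (-64.5) + (-80.5) + (-0.5) = -220
Area = |Σ|/2 = 110.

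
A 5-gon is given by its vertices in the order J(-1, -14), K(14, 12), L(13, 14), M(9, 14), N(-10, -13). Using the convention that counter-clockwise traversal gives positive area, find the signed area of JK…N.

Apply Gauss's area formula: 2A = Σ (x_i·y_{i+1} − x_{i+1}·y_i), indices taken mod 5.
J→K: (-1)(12) − (14)(-14) = 184
K→L: (14)(14) − (13)(12) = 40
L→M: (13)(14) − (9)(14) = 56
M→N: (9)(-13) − (-10)(14) = 23
N→J: (-10)(-14) − (-1)(-13) = 127
Σ = 430
Signed area = Σ/2 = 215 (positive ⇒ counter-clockwise traversal).

215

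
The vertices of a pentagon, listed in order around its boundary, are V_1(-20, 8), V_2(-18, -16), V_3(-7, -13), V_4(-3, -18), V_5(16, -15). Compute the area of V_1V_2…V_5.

417

Apply Gauss's area formula: 2A = Σ (x_i·y_{i+1} − x_{i+1}·y_i), indices taken mod 5.
Σ = (464) + (122) + (87) + (333) + (-172) = 834
Area = |Σ|/2 = 417.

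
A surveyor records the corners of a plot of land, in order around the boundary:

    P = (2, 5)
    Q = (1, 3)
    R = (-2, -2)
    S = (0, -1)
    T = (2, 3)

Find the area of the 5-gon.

Apply the shoelace formula: 2A = Σ (x_i·y_{i+1} − x_{i+1}·y_i), indices taken mod 5.
Σ = (1) + (4) + (2) + (2) + (4) = 13
Area = |Σ|/2 = 6.5.

6.5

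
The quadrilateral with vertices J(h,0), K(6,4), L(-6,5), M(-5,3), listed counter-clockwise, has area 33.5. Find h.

The doubled signed area Σ (x_i y_{i+1} − x_{i+1} y_i) is linear in h.
With h=0 it equals 61; the coefficient of h is 1 (from the two edges through J).
So 1·h + 61 = 2·33.5 = 67 ⇒ h = 6.

6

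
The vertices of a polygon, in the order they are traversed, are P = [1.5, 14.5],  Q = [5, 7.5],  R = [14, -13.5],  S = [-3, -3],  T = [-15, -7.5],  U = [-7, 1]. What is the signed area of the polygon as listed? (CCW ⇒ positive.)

P→Q: (1.5)(7.5) − (5)(14.5) = -61.25
Q→R: (5)(-13.5) − (14)(7.5) = -172.5
R→S: (14)(-3) − (-3)(-13.5) = -82.5
S→T: (-3)(-7.5) − (-15)(-3) = -22.5
T→U: (-15)(1) − (-7)(-7.5) = -67.5
U→P: (-7)(14.5) − (1.5)(1) = -103
Σ = -509.25
Signed area = Σ/2 = -254.625 (negative ⇒ clockwise traversal).

-254.625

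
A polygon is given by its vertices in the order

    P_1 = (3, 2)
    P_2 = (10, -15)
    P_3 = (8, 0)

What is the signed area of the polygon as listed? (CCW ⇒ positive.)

35.5

Apply the surveyor's formula: 2A = Σ (x_i·y_{i+1} − x_{i+1}·y_i), indices taken mod 3.
P_1→P_2: (3)(-15) − (10)(2) = -65
P_2→P_3: (10)(0) − (8)(-15) = 120
P_3→P_1: (8)(2) − (3)(0) = 16
Σ = 71
Signed area = Σ/2 = 35.5 (positive ⇒ counter-clockwise traversal).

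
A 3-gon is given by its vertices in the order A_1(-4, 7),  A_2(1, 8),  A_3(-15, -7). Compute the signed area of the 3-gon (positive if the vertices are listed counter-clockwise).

Σ = (-39) + (113) + (-133) = -59
Signed area = Σ/2 = -29.5 (negative ⇒ clockwise traversal).

-29.5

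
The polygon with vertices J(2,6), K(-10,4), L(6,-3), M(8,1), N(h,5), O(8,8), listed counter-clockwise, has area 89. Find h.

The doubled signed area Σ (x_i y_{i+1} − x_{i+1} y_i) is linear in h.
With h=0 it equals 136; the coefficient of h is 7 (from the two edges through N).
So 7·h + 136 = 2·89 = 178 ⇒ h = 6.

6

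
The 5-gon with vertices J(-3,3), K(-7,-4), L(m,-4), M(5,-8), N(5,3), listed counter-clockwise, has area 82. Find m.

-1

Write out the shoelace sum; only the two edges meeting at L involve m:
2·Area = [((-7)·(-4) − m·(-4)) + (m·(-8) − 5·(-4))] + 112
       = -4·m + 160 = 164
⇒ m = -1.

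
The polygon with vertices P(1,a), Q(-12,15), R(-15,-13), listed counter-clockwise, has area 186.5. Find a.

12

The doubled signed area Σ (x_i y_{i+1} − x_{i+1} y_i) is linear in a.
With a=0 it equals 409; the coefficient of a is -3 (from the two edges through P).
So -3·a + 409 = 2·186.5 = 373 ⇒ a = 12.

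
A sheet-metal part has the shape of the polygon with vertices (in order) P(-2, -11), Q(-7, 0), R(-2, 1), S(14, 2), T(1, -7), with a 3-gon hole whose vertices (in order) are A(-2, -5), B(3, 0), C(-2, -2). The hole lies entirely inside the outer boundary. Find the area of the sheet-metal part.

106

Outer boundary:
Apply Gauss's area formula: 2A = Σ (x_i·y_{i+1} − x_{i+1}·y_i), indices taken mod 5.
Cross-terms: -77, -7, -18, -100, -25  ⇒  Σ = -227
Area = |Σ|/2 = 113.5.
Hole:
A→B: (-2)(0) − (3)(-5) = 15
B→C: (3)(-2) − (-2)(0) = -6
C→A: (-2)(-5) − (-2)(-2) = 6
Σ = 15
Area = |Σ|/2 = 7.5.
Net area = 113.5 − 7.5 = 106.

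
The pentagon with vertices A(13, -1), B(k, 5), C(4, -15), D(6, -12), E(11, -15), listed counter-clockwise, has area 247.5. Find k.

The doubled signed area Σ (x_i y_{i+1} − x_{i+1} y_i) is linear in k.
With k=0 it equals 313; the coefficient of k is -14 (from the two edges through B).
So -14·k + 313 = 2·247.5 = 495 ⇒ k = -13.

-13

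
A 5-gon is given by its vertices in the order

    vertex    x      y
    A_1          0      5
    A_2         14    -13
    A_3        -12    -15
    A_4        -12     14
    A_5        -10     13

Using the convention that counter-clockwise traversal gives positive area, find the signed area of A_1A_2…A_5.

-425

Σ = (-70) + (-366) + (-348) + (-16) + (-50) = -850
Signed area = Σ/2 = -425 (negative ⇒ clockwise traversal).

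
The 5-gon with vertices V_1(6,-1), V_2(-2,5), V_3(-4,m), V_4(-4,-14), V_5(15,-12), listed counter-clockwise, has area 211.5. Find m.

2

The doubled signed area Σ (x_i y_{i+1} − x_{i+1} y_i) is linear in m.
With m=0 it equals 419; the coefficient of m is 2 (from the two edges through V_3).
So 2·m + 419 = 2·211.5 = 423 ⇒ m = 2.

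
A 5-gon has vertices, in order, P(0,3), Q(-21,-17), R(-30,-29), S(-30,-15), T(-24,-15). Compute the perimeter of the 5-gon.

|PQ| = √((-21)² + (-20)²) = √841 = 29
|QR| = √((-9)² + (-12)²) = √225 = 15
|RS| = √((0)² + (14)²) = √196 = 14
|ST| = √((6)² + (0)²) = √36 = 6
|TP| = √((24)² + (18)²) = √900 = 30
Perimeter = 29 + 15 + 14 + 6 + 30 = 94.

94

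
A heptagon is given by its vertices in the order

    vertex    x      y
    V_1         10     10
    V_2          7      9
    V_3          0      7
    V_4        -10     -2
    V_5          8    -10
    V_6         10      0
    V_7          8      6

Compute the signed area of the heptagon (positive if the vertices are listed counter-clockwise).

V_1→V_2: (10)(9) − (7)(10) = 20
V_2→V_3: (7)(7) − (0)(9) = 49
V_3→V_4: (0)(-2) − (-10)(7) = 70
V_4→V_5: (-10)(-10) − (8)(-2) = 116
V_5→V_6: (8)(0) − (10)(-10) = 100
V_6→V_7: (10)(6) − (8)(0) = 60
V_7→V_1: (8)(10) − (10)(6) = 20
Σ = 435
Signed area = Σ/2 = 217.5 (positive ⇒ counter-clockwise traversal).

217.5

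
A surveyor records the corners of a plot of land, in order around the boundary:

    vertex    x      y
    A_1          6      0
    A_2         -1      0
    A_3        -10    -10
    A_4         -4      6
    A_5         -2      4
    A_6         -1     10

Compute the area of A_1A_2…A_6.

85

Σ = (0) + (10) + (-100) + (-4) + (-16) + (-60) = -170
Area = |Σ|/2 = 85.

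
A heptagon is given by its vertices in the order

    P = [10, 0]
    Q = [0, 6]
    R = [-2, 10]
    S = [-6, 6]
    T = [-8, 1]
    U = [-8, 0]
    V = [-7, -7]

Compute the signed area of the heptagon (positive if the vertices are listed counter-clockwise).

148

Apply the shoelace formula: 2A = Σ (x_i·y_{i+1} − x_{i+1}·y_i), indices taken mod 7.
Cross-terms: 60, 12, 48, 42, 8, 56, 70  ⇒  Σ = 296
Signed area = Σ/2 = 148 (positive ⇒ counter-clockwise traversal).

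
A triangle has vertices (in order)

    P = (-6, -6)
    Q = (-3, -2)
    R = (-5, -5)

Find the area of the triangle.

Apply the surveyor's formula: 2A = Σ (x_i·y_{i+1} − x_{i+1}·y_i), indices taken mod 3.
Σ = (-6) + (5) + (0) = -1
Area = |Σ|/2 = 0.5.

0.5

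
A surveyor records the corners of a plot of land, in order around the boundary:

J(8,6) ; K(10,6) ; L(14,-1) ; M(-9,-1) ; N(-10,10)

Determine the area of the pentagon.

184.5

Apply the shoelace formula: 2A = Σ (x_i·y_{i+1} − x_{i+1}·y_i), indices taken mod 5.
J→K: (8)(6) − (10)(6) = -12
K→L: (10)(-1) − (14)(6) = -94
L→M: (14)(-1) − (-9)(-1) = -23
M→N: (-9)(10) − (-10)(-1) = -100
N→J: (-10)(6) − (8)(10) = -140
Σ = -369
Area = |Σ|/2 = 184.5.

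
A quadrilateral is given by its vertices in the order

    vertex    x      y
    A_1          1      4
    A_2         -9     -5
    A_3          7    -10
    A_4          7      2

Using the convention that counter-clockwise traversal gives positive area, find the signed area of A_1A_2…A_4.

133

Σ = (31) + (125) + (84) + (26) = 266
Signed area = Σ/2 = 133 (positive ⇒ counter-clockwise traversal).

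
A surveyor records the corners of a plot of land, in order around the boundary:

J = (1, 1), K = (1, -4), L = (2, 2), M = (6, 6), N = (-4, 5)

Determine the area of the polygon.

25

Apply the surveyor's formula: 2A = Σ (x_i·y_{i+1} − x_{i+1}·y_i), indices taken mod 5.
Σ = (-5) + (10) + (0) + (54) + (-9) = 50
Area = |Σ|/2 = 25.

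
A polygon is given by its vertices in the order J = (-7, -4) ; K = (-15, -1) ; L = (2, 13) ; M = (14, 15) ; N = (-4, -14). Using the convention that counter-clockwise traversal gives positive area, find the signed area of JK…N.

Apply the shoelace (surveyor's) formula: 2A = Σ (x_i·y_{i+1} − x_{i+1}·y_i), indices taken mod 5.
J→K: (-7)(-1) − (-15)(-4) = -53
K→L: (-15)(13) − (2)(-1) = -193
L→M: (2)(15) − (14)(13) = -152
M→N: (14)(-14) − (-4)(15) = -136
N→J: (-4)(-4) − (-7)(-14) = -82
Σ = -616
Signed area = Σ/2 = -308 (negative ⇒ clockwise traversal).

-308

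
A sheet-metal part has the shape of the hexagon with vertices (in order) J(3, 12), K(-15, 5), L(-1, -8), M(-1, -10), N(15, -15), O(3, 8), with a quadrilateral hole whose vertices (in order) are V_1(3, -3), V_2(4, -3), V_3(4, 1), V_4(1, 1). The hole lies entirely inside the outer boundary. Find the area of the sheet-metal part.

Outer boundary:
Apply Gauss's area formula: 2A = Σ (x_i·y_{i+1} − x_{i+1}·y_i), indices taken mod 6.
J→K: (3)(5) − (-15)(12) = 195
K→L: (-15)(-8) − (-1)(5) = 125
L→M: (-1)(-10) − (-1)(-8) = 2
M→N: (-1)(-15) − (15)(-10) = 165
N→O: (15)(8) − (3)(-15) = 165
O→J: (3)(12) − (3)(8) = 12
Σ = 664
Area = |Σ|/2 = 332.
Hole:
Apply the surveyor's formula: 2A = Σ (x_i·y_{i+1} − x_{i+1}·y_i), indices taken mod 4.
Σ = (3) + (16) + (3) + (-6) = 16
Area = |Σ|/2 = 8.
Net area = 332 − 8 = 324.

324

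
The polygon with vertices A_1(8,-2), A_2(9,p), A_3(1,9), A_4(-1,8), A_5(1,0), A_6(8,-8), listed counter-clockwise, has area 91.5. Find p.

5

The doubled signed area Σ (x_i y_{i+1} − x_{i+1} y_i) is linear in p.
With p=0 it equals 148; the coefficient of p is 7 (from the two edges through A_2).
So 7·p + 148 = 2·91.5 = 183 ⇒ p = 5.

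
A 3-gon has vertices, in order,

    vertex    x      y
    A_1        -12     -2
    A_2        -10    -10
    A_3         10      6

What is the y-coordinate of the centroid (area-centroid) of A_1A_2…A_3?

-2

Apply the surveyor's formula. First the cross-terms c_i = x_i·y_{i+1} − x_{i+1}·y_i:
  100, 40, 52  ⇒  2A = 192, A = 96.
Then Σ (y_i + y_{i+1})·c_i = -1152, so ȳ = -1152 / (6·96) = -2.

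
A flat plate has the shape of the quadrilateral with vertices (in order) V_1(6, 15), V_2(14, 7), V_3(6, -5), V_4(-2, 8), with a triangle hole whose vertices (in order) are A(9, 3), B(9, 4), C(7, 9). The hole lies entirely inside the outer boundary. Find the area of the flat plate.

159

Outer boundary:
Apply the shoelace (surveyor's) formula: 2A = Σ (x_i·y_{i+1} − x_{i+1}·y_i), indices taken mod 4.
Σ = (-168) + (-112) + (38) + (-78) = -320
Area = |Σ|/2 = 160.
Hole:
Apply the surveyor's formula: 2A = Σ (x_i·y_{i+1} − x_{i+1}·y_i), indices taken mod 3.
Σ = (9) + (53) + (-60) = 2
Area = |Σ|/2 = 1.
Net area = 160 − 1 = 159.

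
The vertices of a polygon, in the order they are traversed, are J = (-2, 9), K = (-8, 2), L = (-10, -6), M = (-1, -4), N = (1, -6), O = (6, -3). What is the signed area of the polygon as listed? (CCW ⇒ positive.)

130.5

Σ = (68) + (68) + (34) + (10) + (33) + (48) = 261
Signed area = Σ/2 = 130.5 (positive ⇒ counter-clockwise traversal).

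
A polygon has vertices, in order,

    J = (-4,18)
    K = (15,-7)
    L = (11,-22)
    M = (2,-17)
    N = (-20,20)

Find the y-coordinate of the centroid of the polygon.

Apply the shoelace formula. First the cross-terms c_i = x_i·y_{i+1} − x_{i+1}·y_i:
  -242, -253, -143, -300, -280  ⇒  2A = -1218, A = -609.
Then Σ (y_i + y_{i+1})·c_i = -1288, so ȳ = -1288 / (6·(-609)) = 92/261.

92/261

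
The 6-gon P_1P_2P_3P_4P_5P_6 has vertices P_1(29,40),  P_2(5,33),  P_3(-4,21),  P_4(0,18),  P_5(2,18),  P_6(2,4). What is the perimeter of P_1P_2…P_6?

|P_1P_2| = √((-24)² + (-7)²) = √625 = 25
|P_2P_3| = √((-9)² + (-12)²) = √225 = 15
|P_3P_4| = √((4)² + (-3)²) = √25 = 5
|P_4P_5| = √((2)² + (0)²) = √4 = 2
|P_5P_6| = √((0)² + (-14)²) = √196 = 14
|P_6P_1| = √((27)² + (36)²) = √2025 = 45
Perimeter = 25 + 15 + 5 + 2 + 14 + 45 = 106.

106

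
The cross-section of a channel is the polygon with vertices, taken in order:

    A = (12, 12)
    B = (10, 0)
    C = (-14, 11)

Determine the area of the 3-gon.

A→B: (12)(0) − (10)(12) = -120
B→C: (10)(11) − (-14)(0) = 110
C→A: (-14)(12) − (12)(11) = -300
Σ = -310
Area = |Σ|/2 = 155.

155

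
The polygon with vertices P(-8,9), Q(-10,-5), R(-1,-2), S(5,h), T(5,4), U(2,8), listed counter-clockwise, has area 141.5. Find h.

The doubled signed area Σ (x_i y_{i+1} − x_{i+1} y_i) is linear in h.
With h=0 it equals 289; the coefficient of h is -6 (from the two edges through S).
So -6·h + 289 = 2·141.5 = 283 ⇒ h = 1.

1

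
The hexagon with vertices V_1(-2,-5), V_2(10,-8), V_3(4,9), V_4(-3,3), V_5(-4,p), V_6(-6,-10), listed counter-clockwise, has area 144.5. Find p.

The doubled signed area Σ (x_i y_{i+1} − x_{i+1} y_i) is linear in p.
With p=0 it equals 289; the coefficient of p is 3 (from the two edges through V_5).
So 3·p + 289 = 2·144.5 = 289 ⇒ p = 0.

0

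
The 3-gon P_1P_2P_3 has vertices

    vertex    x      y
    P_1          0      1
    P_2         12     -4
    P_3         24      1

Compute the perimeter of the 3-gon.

50

|P_1P_2| = √((12)² + (-5)²) = √169 = 13
|P_2P_3| = √((12)² + (5)²) = √169 = 13
|P_3P_1| = √((-24)² + (0)²) = √576 = 24
Perimeter = 13 + 13 + 24 = 50.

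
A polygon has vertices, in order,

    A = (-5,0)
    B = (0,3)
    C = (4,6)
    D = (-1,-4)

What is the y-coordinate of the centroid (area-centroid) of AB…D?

31/57

Apply the surveyor's formula. First the cross-terms c_i = x_i·y_{i+1} − x_{i+1}·y_i:
  -15, -12, -10, -20  ⇒  2A = -57, A = -28.5.
Then Σ (y_i + y_{i+1})·c_i = -93, so ȳ = -93 / (6·(-28.5)) = 31/57.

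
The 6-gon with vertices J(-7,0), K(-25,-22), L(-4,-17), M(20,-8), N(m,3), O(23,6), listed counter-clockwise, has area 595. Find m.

The doubled signed area Σ (x_i y_{i+1} − x_{i+1} y_i) is linear in m.
With m=0 it equals 896; the coefficient of m is 14 (from the two edges through N).
So 14·m + 896 = 2·595 = 1190 ⇒ m = 21.

21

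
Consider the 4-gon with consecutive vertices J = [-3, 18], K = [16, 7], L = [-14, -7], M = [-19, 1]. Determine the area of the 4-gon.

404.5

Apply the shoelace (surveyor's) formula: 2A = Σ (x_i·y_{i+1} − x_{i+1}·y_i), indices taken mod 4.
Cross-terms: -309, -14, -147, -339  ⇒  Σ = -809
Area = |Σ|/2 = 404.5.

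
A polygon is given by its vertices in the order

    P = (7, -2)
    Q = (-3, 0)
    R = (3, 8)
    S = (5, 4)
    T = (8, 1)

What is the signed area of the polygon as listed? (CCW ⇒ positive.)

-54

Cross-terms: -6, -24, -28, -27, -23  ⇒  Σ = -108
Signed area = Σ/2 = -54 (negative ⇒ clockwise traversal).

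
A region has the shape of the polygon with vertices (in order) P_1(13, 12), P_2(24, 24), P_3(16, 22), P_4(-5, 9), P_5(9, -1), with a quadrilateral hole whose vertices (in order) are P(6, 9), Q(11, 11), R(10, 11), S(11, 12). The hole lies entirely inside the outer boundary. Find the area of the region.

Outer boundary:
Apply the shoelace (surveyor's) formula: 2A = Σ (x_i·y_{i+1} − x_{i+1}·y_i), indices taken mod 5.
Σ = (24) + (144) + (254) + (-76) + (121) = 467
Area = |Σ|/2 = 233.5.
Hole:
Σ = (-33) + (11) + (-1) + (27) = 4
Area = |Σ|/2 = 2.
Net area = 233.5 − 2 = 231.5.

231.5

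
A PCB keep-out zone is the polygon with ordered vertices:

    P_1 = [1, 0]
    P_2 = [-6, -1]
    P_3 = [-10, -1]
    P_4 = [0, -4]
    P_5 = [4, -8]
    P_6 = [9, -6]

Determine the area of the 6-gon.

52.5

Apply the shoelace (surveyor's) formula: 2A = Σ (x_i·y_{i+1} − x_{i+1}·y_i), indices taken mod 6.
Cross-terms: -1, -4, 40, 16, 48, 6  ⇒  Σ = 105
Area = |Σ|/2 = 52.5.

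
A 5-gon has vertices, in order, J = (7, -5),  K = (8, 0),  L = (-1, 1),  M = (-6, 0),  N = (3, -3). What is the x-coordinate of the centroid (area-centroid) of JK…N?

Apply the shoelace formula. First the cross-terms c_i = x_i·y_{i+1} − x_{i+1}·y_i:
  40, 8, 6, 18, 6  ⇒  2A = 78, A = 39.
Then Σ (x_i + x_{i+1})·c_i = 620, so x̄ = 620 / (6·39) = 310/117.

310/117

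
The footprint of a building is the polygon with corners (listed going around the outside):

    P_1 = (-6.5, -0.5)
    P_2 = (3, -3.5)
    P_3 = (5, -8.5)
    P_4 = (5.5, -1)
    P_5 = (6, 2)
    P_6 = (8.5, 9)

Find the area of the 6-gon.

Cross-terms: 24.25, -8, 41.75, 17, 37, 54.25  ⇒  Σ = 166.25
Area = |Σ|/2 = 83.125.

83.125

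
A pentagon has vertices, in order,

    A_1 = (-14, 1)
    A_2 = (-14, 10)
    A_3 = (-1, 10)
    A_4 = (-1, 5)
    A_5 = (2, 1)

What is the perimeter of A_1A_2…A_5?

|A_1A_2| = √((0)² + (9)²) = √81 = 9
|A_2A_3| = √((13)² + (0)²) = √169 = 13
|A_3A_4| = √((0)² + (-5)²) = √25 = 5
|A_4A_5| = √((3)² + (-4)²) = √25 = 5
|A_5A_1| = √((-16)² + (0)²) = √256 = 16
Perimeter = 9 + 13 + 5 + 5 + 16 = 48.

48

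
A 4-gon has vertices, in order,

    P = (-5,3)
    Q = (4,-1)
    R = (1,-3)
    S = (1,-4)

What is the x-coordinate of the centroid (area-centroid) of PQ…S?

-1/6

Apply the shoelace (surveyor's) formula. First the cross-terms c_i = x_i·y_{i+1} − x_{i+1}·y_i:
  -7, -11, -1, -17  ⇒  2A = -36, A = -18.
Then Σ (x_i + x_{i+1})·c_i = 18, so x̄ = 18 / (6·(-18)) = -1/6.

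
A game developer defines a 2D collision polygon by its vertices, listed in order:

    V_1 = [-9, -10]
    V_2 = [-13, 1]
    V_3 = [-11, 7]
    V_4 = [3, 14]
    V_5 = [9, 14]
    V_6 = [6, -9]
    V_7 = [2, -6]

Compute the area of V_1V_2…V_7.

Apply the surveyor's formula: 2A = Σ (x_i·y_{i+1} − x_{i+1}·y_i), indices taken mod 7.
V_1→V_2: (-9)(1) − (-13)(-10) = -139
V_2→V_3: (-13)(7) − (-11)(1) = -80
V_3→V_4: (-11)(14) − (3)(7) = -175
V_4→V_5: (3)(14) − (9)(14) = -84
V_5→V_6: (9)(-9) − (6)(14) = -165
V_6→V_7: (6)(-6) − (2)(-9) = -18
V_7→V_1: (2)(-10) − (-9)(-6) = -74
Σ = -735
Area = |Σ|/2 = 367.5.

367.5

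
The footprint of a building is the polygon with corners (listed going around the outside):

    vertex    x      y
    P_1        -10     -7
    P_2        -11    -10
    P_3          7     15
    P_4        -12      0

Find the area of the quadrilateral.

96

Apply the shoelace (surveyor's) formula: 2A = Σ (x_i·y_{i+1} − x_{i+1}·y_i), indices taken mod 4.
Σ = (23) + (-95) + (180) + (84) = 192
Area = |Σ|/2 = 96.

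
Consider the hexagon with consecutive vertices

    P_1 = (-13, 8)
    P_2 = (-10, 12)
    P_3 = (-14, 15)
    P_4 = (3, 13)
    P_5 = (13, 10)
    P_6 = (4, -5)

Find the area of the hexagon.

281

Apply Gauss's area formula: 2A = Σ (x_i·y_{i+1} − x_{i+1}·y_i), indices taken mod 6.
Σ = (-76) + (18) + (-227) + (-139) + (-105) + (-33) = -562
Area = |Σ|/2 = 281.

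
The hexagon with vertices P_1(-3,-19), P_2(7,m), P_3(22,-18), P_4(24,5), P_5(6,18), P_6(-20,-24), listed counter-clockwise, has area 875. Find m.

-11

The doubled signed area Σ (x_i y_{i+1} − x_{i+1} y_i) is linear in m.
With m=0 it equals 1475; the coefficient of m is -25 (from the two edges through P_2).
So -25·m + 1475 = 2·875 = 1750 ⇒ m = -11.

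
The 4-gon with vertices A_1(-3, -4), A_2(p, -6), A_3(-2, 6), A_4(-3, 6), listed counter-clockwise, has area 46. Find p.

The doubled signed area Σ (x_i y_{i+1} − x_{i+1} y_i) is linear in p.
With p=0 it equals 42; the coefficient of p is 10 (from the two edges through A_2).
So 10·p + 42 = 2·46 = 92 ⇒ p = 5.

5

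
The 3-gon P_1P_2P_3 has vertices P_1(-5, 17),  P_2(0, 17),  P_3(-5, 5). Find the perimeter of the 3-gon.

|P_1P_2| = √((5)² + (0)²) = √25 = 5
|P_2P_3| = √((-5)² + (-12)²) = √169 = 13
|P_3P_1| = √((0)² + (12)²) = √144 = 12
Perimeter = 5 + 13 + 12 = 30.

30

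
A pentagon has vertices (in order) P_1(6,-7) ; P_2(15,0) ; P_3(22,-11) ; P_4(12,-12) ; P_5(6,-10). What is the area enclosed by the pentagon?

111

Apply Gauss's area formula: 2A = Σ (x_i·y_{i+1} − x_{i+1}·y_i), indices taken mod 5.
Cross-terms: 105, -165, -132, -48, 18  ⇒  Σ = -222
Area = |Σ|/2 = 111.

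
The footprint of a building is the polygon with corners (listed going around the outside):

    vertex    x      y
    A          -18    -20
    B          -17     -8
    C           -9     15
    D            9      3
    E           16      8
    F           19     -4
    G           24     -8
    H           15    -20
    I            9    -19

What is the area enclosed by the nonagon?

Cross-terms: -196, -327, -162, 24, -216, -56, -360, -105, -522  ⇒  Σ = -1920
Area = |Σ|/2 = 960.

960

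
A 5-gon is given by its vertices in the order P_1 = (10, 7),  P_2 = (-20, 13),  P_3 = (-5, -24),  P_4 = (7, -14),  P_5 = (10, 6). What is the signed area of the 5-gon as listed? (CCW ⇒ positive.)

Σ = (270) + (545) + (238) + (182) + (10) = 1245
Signed area = Σ/2 = 622.5 (positive ⇒ counter-clockwise traversal).

622.5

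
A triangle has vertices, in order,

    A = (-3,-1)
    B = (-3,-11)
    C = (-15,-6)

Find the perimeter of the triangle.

|AB| = √((0)² + (-10)²) = √100 = 10
|BC| = √((-12)² + (5)²) = √169 = 13
|CA| = √((12)² + (5)²) = √169 = 13
Perimeter = 10 + 13 + 13 = 36.

36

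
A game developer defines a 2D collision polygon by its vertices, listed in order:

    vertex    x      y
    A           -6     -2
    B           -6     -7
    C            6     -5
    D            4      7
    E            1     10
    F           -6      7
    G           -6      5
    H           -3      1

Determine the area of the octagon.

Apply the shoelace (surveyor's) formula: 2A = Σ (x_i·y_{i+1} − x_{i+1}·y_i), indices taken mod 8.
Σ = (30) + (72) + (62) + (33) + (67) + (12) + (9) + (12) = 297
Area = |Σ|/2 = 148.5.

148.5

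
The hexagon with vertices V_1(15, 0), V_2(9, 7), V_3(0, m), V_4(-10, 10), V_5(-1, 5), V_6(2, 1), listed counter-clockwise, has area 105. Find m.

9

Write out the shoelace sum; only the two edges meeting at V_3 involve m:
2·Area = [(9·m − 0·7) + (0·10 − (-10)·m)] + 39
       = 19·m + 39 = 210
⇒ m = 9.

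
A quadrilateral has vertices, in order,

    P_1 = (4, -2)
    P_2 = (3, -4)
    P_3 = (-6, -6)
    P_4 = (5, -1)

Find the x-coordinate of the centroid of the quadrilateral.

Apply Gauss's area formula. First the cross-terms c_i = x_i·y_{i+1} − x_{i+1}·y_i:
  -10, -42, 36, -6  ⇒  2A = -22, A = -11.
Then Σ (x_i + x_{i+1})·c_i = -34, so x̄ = -34 / (6·(-11)) = 17/33.

17/33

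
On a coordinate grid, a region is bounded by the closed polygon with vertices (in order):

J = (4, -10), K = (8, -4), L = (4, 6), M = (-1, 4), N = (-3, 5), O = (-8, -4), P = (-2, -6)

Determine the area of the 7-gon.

146.5

Apply the shoelace formula: 2A = Σ (x_i·y_{i+1} − x_{i+1}·y_i), indices taken mod 7.
Σ = (64) + (64) + (22) + (7) + (52) + (40) + (44) = 293
Area = |Σ|/2 = 146.5.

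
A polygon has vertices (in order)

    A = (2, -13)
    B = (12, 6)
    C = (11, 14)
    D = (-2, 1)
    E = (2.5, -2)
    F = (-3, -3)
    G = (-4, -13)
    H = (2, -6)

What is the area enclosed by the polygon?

Apply the shoelace (surveyor's) formula: 2A = Σ (x_i·y_{i+1} − x_{i+1}·y_i), indices taken mod 8.
Σ = (168) + (102) + (39) + (1.5) + (-13.5) + (27) + (50) + (-14) = 360
Area = |Σ|/2 = 180.

180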